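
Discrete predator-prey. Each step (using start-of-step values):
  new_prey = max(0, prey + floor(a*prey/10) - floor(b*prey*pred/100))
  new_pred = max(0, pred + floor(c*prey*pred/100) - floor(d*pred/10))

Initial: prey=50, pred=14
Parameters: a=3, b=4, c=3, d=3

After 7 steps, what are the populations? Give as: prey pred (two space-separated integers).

Answer: 0 12

Derivation:
Step 1: prey: 50+15-28=37; pred: 14+21-4=31
Step 2: prey: 37+11-45=3; pred: 31+34-9=56
Step 3: prey: 3+0-6=0; pred: 56+5-16=45
Step 4: prey: 0+0-0=0; pred: 45+0-13=32
Step 5: prey: 0+0-0=0; pred: 32+0-9=23
Step 6: prey: 0+0-0=0; pred: 23+0-6=17
Step 7: prey: 0+0-0=0; pred: 17+0-5=12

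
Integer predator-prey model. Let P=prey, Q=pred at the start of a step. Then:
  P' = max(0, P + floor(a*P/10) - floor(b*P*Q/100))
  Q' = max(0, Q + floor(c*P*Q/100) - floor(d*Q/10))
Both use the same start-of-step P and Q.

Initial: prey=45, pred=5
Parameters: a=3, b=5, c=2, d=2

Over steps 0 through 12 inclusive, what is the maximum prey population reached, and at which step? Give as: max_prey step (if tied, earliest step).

Answer: 47 1

Derivation:
Step 1: prey: 45+13-11=47; pred: 5+4-1=8
Step 2: prey: 47+14-18=43; pred: 8+7-1=14
Step 3: prey: 43+12-30=25; pred: 14+12-2=24
Step 4: prey: 25+7-30=2; pred: 24+12-4=32
Step 5: prey: 2+0-3=0; pred: 32+1-6=27
Step 6: prey: 0+0-0=0; pred: 27+0-5=22
Step 7: prey: 0+0-0=0; pred: 22+0-4=18
Step 8: prey: 0+0-0=0; pred: 18+0-3=15
Step 9: prey: 0+0-0=0; pred: 15+0-3=12
Step 10: prey: 0+0-0=0; pred: 12+0-2=10
Step 11: prey: 0+0-0=0; pred: 10+0-2=8
Step 12: prey: 0+0-0=0; pred: 8+0-1=7
Max prey = 47 at step 1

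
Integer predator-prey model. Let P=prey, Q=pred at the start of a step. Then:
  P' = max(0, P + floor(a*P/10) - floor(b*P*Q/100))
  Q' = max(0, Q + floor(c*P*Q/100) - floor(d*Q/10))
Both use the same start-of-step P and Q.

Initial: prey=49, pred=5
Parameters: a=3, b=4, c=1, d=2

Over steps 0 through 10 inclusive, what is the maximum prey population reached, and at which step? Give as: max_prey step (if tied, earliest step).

Answer: 58 2

Derivation:
Step 1: prey: 49+14-9=54; pred: 5+2-1=6
Step 2: prey: 54+16-12=58; pred: 6+3-1=8
Step 3: prey: 58+17-18=57; pred: 8+4-1=11
Step 4: prey: 57+17-25=49; pred: 11+6-2=15
Step 5: prey: 49+14-29=34; pred: 15+7-3=19
Step 6: prey: 34+10-25=19; pred: 19+6-3=22
Step 7: prey: 19+5-16=8; pred: 22+4-4=22
Step 8: prey: 8+2-7=3; pred: 22+1-4=19
Step 9: prey: 3+0-2=1; pred: 19+0-3=16
Step 10: prey: 1+0-0=1; pred: 16+0-3=13
Max prey = 58 at step 2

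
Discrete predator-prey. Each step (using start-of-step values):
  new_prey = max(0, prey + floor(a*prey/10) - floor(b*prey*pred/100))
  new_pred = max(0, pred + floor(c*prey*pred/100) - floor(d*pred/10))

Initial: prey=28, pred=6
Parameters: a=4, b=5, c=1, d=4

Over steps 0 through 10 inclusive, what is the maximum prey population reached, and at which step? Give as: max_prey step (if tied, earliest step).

Answer: 78 7

Derivation:
Step 1: prey: 28+11-8=31; pred: 6+1-2=5
Step 2: prey: 31+12-7=36; pred: 5+1-2=4
Step 3: prey: 36+14-7=43; pred: 4+1-1=4
Step 4: prey: 43+17-8=52; pred: 4+1-1=4
Step 5: prey: 52+20-10=62; pred: 4+2-1=5
Step 6: prey: 62+24-15=71; pred: 5+3-2=6
Step 7: prey: 71+28-21=78; pred: 6+4-2=8
Step 8: prey: 78+31-31=78; pred: 8+6-3=11
Step 9: prey: 78+31-42=67; pred: 11+8-4=15
Step 10: prey: 67+26-50=43; pred: 15+10-6=19
Max prey = 78 at step 7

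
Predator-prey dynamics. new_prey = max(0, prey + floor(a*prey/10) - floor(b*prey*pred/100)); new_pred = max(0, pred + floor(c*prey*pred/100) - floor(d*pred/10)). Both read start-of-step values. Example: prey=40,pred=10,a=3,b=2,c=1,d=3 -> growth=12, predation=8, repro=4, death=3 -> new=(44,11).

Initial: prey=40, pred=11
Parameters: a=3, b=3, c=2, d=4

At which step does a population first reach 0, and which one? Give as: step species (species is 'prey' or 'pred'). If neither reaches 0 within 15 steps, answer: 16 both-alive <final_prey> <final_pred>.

Step 1: prey: 40+12-13=39; pred: 11+8-4=15
Step 2: prey: 39+11-17=33; pred: 15+11-6=20
Step 3: prey: 33+9-19=23; pred: 20+13-8=25
Step 4: prey: 23+6-17=12; pred: 25+11-10=26
Step 5: prey: 12+3-9=6; pred: 26+6-10=22
Step 6: prey: 6+1-3=4; pred: 22+2-8=16
Step 7: prey: 4+1-1=4; pred: 16+1-6=11
Step 8: prey: 4+1-1=4; pred: 11+0-4=7
Step 9: prey: 4+1-0=5; pred: 7+0-2=5
Step 10: prey: 5+1-0=6; pred: 5+0-2=3
Step 11: prey: 6+1-0=7; pred: 3+0-1=2
Step 12: prey: 7+2-0=9; pred: 2+0-0=2
Step 13: prey: 9+2-0=11; pred: 2+0-0=2
Step 14: prey: 11+3-0=14; pred: 2+0-0=2
Step 15: prey: 14+4-0=18; pred: 2+0-0=2
No extinction within 15 steps

Answer: 16 both-alive 18 2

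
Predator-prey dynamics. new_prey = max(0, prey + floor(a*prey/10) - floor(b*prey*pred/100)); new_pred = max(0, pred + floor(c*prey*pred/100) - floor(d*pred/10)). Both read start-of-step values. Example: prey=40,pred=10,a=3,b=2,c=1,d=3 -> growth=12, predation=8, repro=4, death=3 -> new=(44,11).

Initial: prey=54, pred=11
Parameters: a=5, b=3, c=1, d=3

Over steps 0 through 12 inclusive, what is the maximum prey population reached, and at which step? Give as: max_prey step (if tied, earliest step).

Step 1: prey: 54+27-17=64; pred: 11+5-3=13
Step 2: prey: 64+32-24=72; pred: 13+8-3=18
Step 3: prey: 72+36-38=70; pred: 18+12-5=25
Step 4: prey: 70+35-52=53; pred: 25+17-7=35
Step 5: prey: 53+26-55=24; pred: 35+18-10=43
Step 6: prey: 24+12-30=6; pred: 43+10-12=41
Step 7: prey: 6+3-7=2; pred: 41+2-12=31
Step 8: prey: 2+1-1=2; pred: 31+0-9=22
Step 9: prey: 2+1-1=2; pred: 22+0-6=16
Step 10: prey: 2+1-0=3; pred: 16+0-4=12
Step 11: prey: 3+1-1=3; pred: 12+0-3=9
Step 12: prey: 3+1-0=4; pred: 9+0-2=7
Max prey = 72 at step 2

Answer: 72 2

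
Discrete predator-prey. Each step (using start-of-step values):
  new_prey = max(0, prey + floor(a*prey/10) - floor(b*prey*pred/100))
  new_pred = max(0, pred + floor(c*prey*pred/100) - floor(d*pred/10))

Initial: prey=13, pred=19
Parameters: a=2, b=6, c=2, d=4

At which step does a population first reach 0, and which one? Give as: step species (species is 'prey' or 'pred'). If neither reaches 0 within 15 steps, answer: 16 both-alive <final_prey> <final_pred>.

Answer: 16 both-alive 1 2

Derivation:
Step 1: prey: 13+2-14=1; pred: 19+4-7=16
Step 2: prey: 1+0-0=1; pred: 16+0-6=10
Step 3: prey: 1+0-0=1; pred: 10+0-4=6
Step 4: prey: 1+0-0=1; pred: 6+0-2=4
Step 5: prey: 1+0-0=1; pred: 4+0-1=3
Step 6: prey: 1+0-0=1; pred: 3+0-1=2
Step 7: prey: 1+0-0=1; pred: 2+0-0=2
Steps 8-15: state stable at prey=1, pred=2 (no change)
No extinction within 15 steps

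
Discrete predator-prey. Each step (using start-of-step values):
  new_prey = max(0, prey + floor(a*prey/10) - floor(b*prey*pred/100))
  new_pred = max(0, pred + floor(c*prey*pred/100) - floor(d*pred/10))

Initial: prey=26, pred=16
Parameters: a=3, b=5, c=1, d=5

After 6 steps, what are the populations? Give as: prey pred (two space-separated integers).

Step 1: prey: 26+7-20=13; pred: 16+4-8=12
Step 2: prey: 13+3-7=9; pred: 12+1-6=7
Step 3: prey: 9+2-3=8; pred: 7+0-3=4
Step 4: prey: 8+2-1=9; pred: 4+0-2=2
Step 5: prey: 9+2-0=11; pred: 2+0-1=1
Step 6: prey: 11+3-0=14; pred: 1+0-0=1

Answer: 14 1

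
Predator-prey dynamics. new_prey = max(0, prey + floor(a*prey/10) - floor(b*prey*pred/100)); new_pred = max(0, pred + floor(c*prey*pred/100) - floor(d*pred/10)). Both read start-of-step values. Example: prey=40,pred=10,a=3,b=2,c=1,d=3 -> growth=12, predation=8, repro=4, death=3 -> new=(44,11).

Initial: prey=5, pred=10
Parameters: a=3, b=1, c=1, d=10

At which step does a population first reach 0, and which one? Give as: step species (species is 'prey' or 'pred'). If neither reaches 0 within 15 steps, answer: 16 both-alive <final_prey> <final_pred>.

Answer: 1 pred

Derivation:
Step 1: prey: 5+1-0=6; pred: 10+0-10=0
First extinction: pred at step 1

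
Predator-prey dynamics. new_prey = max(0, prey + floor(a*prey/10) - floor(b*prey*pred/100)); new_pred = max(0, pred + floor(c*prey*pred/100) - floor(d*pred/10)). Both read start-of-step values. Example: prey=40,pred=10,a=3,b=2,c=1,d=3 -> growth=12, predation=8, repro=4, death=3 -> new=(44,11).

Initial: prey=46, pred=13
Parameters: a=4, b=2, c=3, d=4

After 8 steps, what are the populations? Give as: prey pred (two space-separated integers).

Answer: 0 16

Derivation:
Step 1: prey: 46+18-11=53; pred: 13+17-5=25
Step 2: prey: 53+21-26=48; pred: 25+39-10=54
Step 3: prey: 48+19-51=16; pred: 54+77-21=110
Step 4: prey: 16+6-35=0; pred: 110+52-44=118
Step 5: prey: 0+0-0=0; pred: 118+0-47=71
Step 6: prey: 0+0-0=0; pred: 71+0-28=43
Step 7: prey: 0+0-0=0; pred: 43+0-17=26
Step 8: prey: 0+0-0=0; pred: 26+0-10=16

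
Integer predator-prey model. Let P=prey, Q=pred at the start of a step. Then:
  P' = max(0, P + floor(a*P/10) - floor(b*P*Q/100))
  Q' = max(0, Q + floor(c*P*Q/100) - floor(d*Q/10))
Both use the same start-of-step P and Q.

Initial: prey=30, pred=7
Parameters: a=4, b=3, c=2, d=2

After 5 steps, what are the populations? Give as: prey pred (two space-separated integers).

Answer: 7 50

Derivation:
Step 1: prey: 30+12-6=36; pred: 7+4-1=10
Step 2: prey: 36+14-10=40; pred: 10+7-2=15
Step 3: prey: 40+16-18=38; pred: 15+12-3=24
Step 4: prey: 38+15-27=26; pred: 24+18-4=38
Step 5: prey: 26+10-29=7; pred: 38+19-7=50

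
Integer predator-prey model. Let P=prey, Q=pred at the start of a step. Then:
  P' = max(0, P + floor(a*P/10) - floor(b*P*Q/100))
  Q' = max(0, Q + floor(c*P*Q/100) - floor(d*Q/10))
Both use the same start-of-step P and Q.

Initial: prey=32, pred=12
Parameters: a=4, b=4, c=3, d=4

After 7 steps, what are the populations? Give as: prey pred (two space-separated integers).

Step 1: prey: 32+12-15=29; pred: 12+11-4=19
Step 2: prey: 29+11-22=18; pred: 19+16-7=28
Step 3: prey: 18+7-20=5; pred: 28+15-11=32
Step 4: prey: 5+2-6=1; pred: 32+4-12=24
Step 5: prey: 1+0-0=1; pred: 24+0-9=15
Step 6: prey: 1+0-0=1; pred: 15+0-6=9
Step 7: prey: 1+0-0=1; pred: 9+0-3=6

Answer: 1 6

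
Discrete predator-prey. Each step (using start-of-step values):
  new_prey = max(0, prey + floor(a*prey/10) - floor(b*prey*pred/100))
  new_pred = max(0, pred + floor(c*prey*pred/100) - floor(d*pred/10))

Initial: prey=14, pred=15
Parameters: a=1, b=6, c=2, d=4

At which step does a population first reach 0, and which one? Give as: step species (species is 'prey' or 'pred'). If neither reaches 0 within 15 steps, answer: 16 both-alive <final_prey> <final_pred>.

Answer: 16 both-alive 1 2

Derivation:
Step 1: prey: 14+1-12=3; pred: 15+4-6=13
Step 2: prey: 3+0-2=1; pred: 13+0-5=8
Step 3: prey: 1+0-0=1; pred: 8+0-3=5
Step 4: prey: 1+0-0=1; pred: 5+0-2=3
Step 5: prey: 1+0-0=1; pred: 3+0-1=2
Step 6: prey: 1+0-0=1; pred: 2+0-0=2
Steps 7-15: state stable at prey=1, pred=2 (no change)
No extinction within 15 steps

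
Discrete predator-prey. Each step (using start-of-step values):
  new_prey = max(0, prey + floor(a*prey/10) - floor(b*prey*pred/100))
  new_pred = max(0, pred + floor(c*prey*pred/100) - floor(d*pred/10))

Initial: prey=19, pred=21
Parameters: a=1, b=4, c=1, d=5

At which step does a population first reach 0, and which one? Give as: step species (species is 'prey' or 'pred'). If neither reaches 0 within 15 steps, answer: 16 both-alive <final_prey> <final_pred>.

Step 1: prey: 19+1-15=5; pred: 21+3-10=14
Step 2: prey: 5+0-2=3; pred: 14+0-7=7
Step 3: prey: 3+0-0=3; pred: 7+0-3=4
Step 4: prey: 3+0-0=3; pred: 4+0-2=2
Step 5: prey: 3+0-0=3; pred: 2+0-1=1
Step 6: prey: 3+0-0=3; pred: 1+0-0=1
Steps 7-15: state stable at prey=3, pred=1 (no change)
No extinction within 15 steps

Answer: 16 both-alive 3 1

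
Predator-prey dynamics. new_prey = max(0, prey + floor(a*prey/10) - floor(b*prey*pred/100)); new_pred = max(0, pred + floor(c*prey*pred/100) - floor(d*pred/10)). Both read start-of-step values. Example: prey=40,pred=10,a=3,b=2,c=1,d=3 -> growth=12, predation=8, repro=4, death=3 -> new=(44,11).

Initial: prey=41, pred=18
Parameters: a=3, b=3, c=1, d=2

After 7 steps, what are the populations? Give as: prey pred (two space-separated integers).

Step 1: prey: 41+12-22=31; pred: 18+7-3=22
Step 2: prey: 31+9-20=20; pred: 22+6-4=24
Step 3: prey: 20+6-14=12; pred: 24+4-4=24
Step 4: prey: 12+3-8=7; pred: 24+2-4=22
Step 5: prey: 7+2-4=5; pred: 22+1-4=19
Step 6: prey: 5+1-2=4; pred: 19+0-3=16
Step 7: prey: 4+1-1=4; pred: 16+0-3=13

Answer: 4 13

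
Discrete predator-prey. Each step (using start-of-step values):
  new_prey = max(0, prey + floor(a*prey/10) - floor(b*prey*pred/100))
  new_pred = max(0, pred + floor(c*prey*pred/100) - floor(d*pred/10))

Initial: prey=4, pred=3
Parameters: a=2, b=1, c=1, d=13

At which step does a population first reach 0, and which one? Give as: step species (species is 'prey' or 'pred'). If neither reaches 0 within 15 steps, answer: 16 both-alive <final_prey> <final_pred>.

Step 1: prey: 4+0-0=4; pred: 3+0-3=0
First extinction: pred at step 1

Answer: 1 pred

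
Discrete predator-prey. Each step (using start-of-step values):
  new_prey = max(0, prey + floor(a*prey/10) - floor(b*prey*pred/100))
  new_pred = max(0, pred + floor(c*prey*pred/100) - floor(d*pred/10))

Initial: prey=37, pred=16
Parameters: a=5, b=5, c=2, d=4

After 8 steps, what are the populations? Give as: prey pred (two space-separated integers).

Step 1: prey: 37+18-29=26; pred: 16+11-6=21
Step 2: prey: 26+13-27=12; pred: 21+10-8=23
Step 3: prey: 12+6-13=5; pred: 23+5-9=19
Step 4: prey: 5+2-4=3; pred: 19+1-7=13
Step 5: prey: 3+1-1=3; pred: 13+0-5=8
Step 6: prey: 3+1-1=3; pred: 8+0-3=5
Step 7: prey: 3+1-0=4; pred: 5+0-2=3
Step 8: prey: 4+2-0=6; pred: 3+0-1=2

Answer: 6 2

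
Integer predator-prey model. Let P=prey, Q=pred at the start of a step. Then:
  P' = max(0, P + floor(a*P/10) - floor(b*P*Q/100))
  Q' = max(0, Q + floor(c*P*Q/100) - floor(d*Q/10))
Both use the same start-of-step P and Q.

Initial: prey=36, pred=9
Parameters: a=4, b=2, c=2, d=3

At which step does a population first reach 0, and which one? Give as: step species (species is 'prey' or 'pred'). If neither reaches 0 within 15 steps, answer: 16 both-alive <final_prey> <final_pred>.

Step 1: prey: 36+14-6=44; pred: 9+6-2=13
Step 2: prey: 44+17-11=50; pred: 13+11-3=21
Step 3: prey: 50+20-21=49; pred: 21+21-6=36
Step 4: prey: 49+19-35=33; pred: 36+35-10=61
Step 5: prey: 33+13-40=6; pred: 61+40-18=83
Step 6: prey: 6+2-9=0; pred: 83+9-24=68
First extinction: prey at step 6

Answer: 6 prey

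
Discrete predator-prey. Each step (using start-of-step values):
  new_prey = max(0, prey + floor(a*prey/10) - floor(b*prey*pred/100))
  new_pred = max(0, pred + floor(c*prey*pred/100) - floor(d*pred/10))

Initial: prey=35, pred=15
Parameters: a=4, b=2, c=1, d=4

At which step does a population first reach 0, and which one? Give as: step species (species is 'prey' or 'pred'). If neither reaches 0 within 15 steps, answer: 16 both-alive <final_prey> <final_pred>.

Step 1: prey: 35+14-10=39; pred: 15+5-6=14
Step 2: prey: 39+15-10=44; pred: 14+5-5=14
Step 3: prey: 44+17-12=49; pred: 14+6-5=15
Step 4: prey: 49+19-14=54; pred: 15+7-6=16
Step 5: prey: 54+21-17=58; pred: 16+8-6=18
Step 6: prey: 58+23-20=61; pred: 18+10-7=21
Step 7: prey: 61+24-25=60; pred: 21+12-8=25
Step 8: prey: 60+24-30=54; pred: 25+15-10=30
Step 9: prey: 54+21-32=43; pred: 30+16-12=34
Step 10: prey: 43+17-29=31; pred: 34+14-13=35
Step 11: prey: 31+12-21=22; pred: 35+10-14=31
Step 12: prey: 22+8-13=17; pred: 31+6-12=25
Step 13: prey: 17+6-8=15; pred: 25+4-10=19
Step 14: prey: 15+6-5=16; pred: 19+2-7=14
Step 15: prey: 16+6-4=18; pred: 14+2-5=11
No extinction within 15 steps

Answer: 16 both-alive 18 11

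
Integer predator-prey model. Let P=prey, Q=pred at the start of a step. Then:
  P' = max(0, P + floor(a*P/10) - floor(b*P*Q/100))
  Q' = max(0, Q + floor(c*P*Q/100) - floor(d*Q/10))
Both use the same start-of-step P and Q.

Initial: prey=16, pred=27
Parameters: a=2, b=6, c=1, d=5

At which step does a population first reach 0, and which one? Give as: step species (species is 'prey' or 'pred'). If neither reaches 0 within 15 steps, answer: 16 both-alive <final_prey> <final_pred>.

Answer: 1 prey

Derivation:
Step 1: prey: 16+3-25=0; pred: 27+4-13=18
First extinction: prey at step 1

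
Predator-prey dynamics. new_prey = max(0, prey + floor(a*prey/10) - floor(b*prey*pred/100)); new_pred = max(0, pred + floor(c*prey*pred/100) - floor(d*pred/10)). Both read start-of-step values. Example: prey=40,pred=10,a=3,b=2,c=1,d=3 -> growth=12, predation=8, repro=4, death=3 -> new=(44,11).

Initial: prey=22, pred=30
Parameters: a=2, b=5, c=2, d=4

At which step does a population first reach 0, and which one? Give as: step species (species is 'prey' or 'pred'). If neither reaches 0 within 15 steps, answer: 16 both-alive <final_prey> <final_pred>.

Step 1: prey: 22+4-33=0; pred: 30+13-12=31
First extinction: prey at step 1

Answer: 1 prey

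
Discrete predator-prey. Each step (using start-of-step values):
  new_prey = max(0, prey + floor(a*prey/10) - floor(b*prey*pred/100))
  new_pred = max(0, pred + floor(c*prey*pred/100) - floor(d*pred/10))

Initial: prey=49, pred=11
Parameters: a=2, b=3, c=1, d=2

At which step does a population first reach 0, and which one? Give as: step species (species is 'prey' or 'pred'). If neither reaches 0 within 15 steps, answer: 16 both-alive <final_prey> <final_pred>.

Step 1: prey: 49+9-16=42; pred: 11+5-2=14
Step 2: prey: 42+8-17=33; pred: 14+5-2=17
Step 3: prey: 33+6-16=23; pred: 17+5-3=19
Step 4: prey: 23+4-13=14; pred: 19+4-3=20
Step 5: prey: 14+2-8=8; pred: 20+2-4=18
Step 6: prey: 8+1-4=5; pred: 18+1-3=16
Step 7: prey: 5+1-2=4; pred: 16+0-3=13
Step 8: prey: 4+0-1=3; pred: 13+0-2=11
Step 9: prey: 3+0-0=3; pred: 11+0-2=9
Step 10: prey: 3+0-0=3; pred: 9+0-1=8
Step 11: prey: 3+0-0=3; pred: 8+0-1=7
Step 12: prey: 3+0-0=3; pred: 7+0-1=6
Step 13: prey: 3+0-0=3; pred: 6+0-1=5
Step 14: prey: 3+0-0=3; pred: 5+0-1=4
Step 15: prey: 3+0-0=3; pred: 4+0-0=4
No extinction within 15 steps

Answer: 16 both-alive 3 4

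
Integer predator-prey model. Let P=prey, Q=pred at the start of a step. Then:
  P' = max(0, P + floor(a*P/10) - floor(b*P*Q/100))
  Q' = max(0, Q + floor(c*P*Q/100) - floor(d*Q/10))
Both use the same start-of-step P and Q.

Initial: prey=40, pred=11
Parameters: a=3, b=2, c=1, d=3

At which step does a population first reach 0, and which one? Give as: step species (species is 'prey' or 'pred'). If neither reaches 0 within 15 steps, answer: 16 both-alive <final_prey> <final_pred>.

Answer: 16 both-alive 13 9

Derivation:
Step 1: prey: 40+12-8=44; pred: 11+4-3=12
Step 2: prey: 44+13-10=47; pred: 12+5-3=14
Step 3: prey: 47+14-13=48; pred: 14+6-4=16
Step 4: prey: 48+14-15=47; pred: 16+7-4=19
Step 5: prey: 47+14-17=44; pred: 19+8-5=22
Step 6: prey: 44+13-19=38; pred: 22+9-6=25
Step 7: prey: 38+11-19=30; pred: 25+9-7=27
Step 8: prey: 30+9-16=23; pred: 27+8-8=27
Step 9: prey: 23+6-12=17; pred: 27+6-8=25
Step 10: prey: 17+5-8=14; pred: 25+4-7=22
Step 11: prey: 14+4-6=12; pred: 22+3-6=19
Step 12: prey: 12+3-4=11; pred: 19+2-5=16
Step 13: prey: 11+3-3=11; pred: 16+1-4=13
Step 14: prey: 11+3-2=12; pred: 13+1-3=11
Step 15: prey: 12+3-2=13; pred: 11+1-3=9
No extinction within 15 steps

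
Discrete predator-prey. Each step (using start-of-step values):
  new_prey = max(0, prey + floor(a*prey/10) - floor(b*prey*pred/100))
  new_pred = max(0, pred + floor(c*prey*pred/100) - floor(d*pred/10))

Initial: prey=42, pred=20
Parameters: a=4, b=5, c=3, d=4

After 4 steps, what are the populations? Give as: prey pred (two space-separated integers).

Step 1: prey: 42+16-42=16; pred: 20+25-8=37
Step 2: prey: 16+6-29=0; pred: 37+17-14=40
Step 3: prey: 0+0-0=0; pred: 40+0-16=24
Step 4: prey: 0+0-0=0; pred: 24+0-9=15

Answer: 0 15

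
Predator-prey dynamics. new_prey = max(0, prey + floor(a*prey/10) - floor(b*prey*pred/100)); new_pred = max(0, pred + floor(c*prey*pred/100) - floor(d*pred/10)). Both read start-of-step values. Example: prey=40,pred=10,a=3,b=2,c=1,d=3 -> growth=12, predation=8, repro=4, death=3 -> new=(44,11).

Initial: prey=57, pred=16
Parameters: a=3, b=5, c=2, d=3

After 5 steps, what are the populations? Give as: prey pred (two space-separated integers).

Answer: 0 14

Derivation:
Step 1: prey: 57+17-45=29; pred: 16+18-4=30
Step 2: prey: 29+8-43=0; pred: 30+17-9=38
Step 3: prey: 0+0-0=0; pred: 38+0-11=27
Step 4: prey: 0+0-0=0; pred: 27+0-8=19
Step 5: prey: 0+0-0=0; pred: 19+0-5=14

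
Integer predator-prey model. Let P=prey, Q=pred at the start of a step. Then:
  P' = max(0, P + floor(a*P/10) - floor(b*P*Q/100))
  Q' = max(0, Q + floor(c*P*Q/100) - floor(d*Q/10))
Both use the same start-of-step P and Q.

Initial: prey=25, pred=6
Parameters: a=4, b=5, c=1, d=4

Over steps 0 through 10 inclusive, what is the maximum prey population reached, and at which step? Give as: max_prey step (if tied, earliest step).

Answer: 84 8

Derivation:
Step 1: prey: 25+10-7=28; pred: 6+1-2=5
Step 2: prey: 28+11-7=32; pred: 5+1-2=4
Step 3: prey: 32+12-6=38; pred: 4+1-1=4
Step 4: prey: 38+15-7=46; pred: 4+1-1=4
Step 5: prey: 46+18-9=55; pred: 4+1-1=4
Step 6: prey: 55+22-11=66; pred: 4+2-1=5
Step 7: prey: 66+26-16=76; pred: 5+3-2=6
Step 8: prey: 76+30-22=84; pred: 6+4-2=8
Step 9: prey: 84+33-33=84; pred: 8+6-3=11
Step 10: prey: 84+33-46=71; pred: 11+9-4=16
Max prey = 84 at step 8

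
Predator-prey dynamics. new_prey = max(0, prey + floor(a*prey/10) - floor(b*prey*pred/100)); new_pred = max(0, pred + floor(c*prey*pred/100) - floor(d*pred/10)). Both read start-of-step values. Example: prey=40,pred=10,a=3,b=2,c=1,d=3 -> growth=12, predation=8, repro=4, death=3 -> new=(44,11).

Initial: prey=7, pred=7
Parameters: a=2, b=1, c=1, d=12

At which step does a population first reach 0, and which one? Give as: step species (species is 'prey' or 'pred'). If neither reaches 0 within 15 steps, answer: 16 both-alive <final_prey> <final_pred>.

Step 1: prey: 7+1-0=8; pred: 7+0-8=0
First extinction: pred at step 1

Answer: 1 pred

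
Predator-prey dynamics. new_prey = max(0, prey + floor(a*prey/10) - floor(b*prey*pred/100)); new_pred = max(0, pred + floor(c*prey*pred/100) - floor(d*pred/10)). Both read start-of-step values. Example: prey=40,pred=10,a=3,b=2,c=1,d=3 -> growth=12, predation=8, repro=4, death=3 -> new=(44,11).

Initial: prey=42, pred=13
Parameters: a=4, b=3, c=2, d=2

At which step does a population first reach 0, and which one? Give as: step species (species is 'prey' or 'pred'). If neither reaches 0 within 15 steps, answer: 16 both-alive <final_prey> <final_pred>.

Step 1: prey: 42+16-16=42; pred: 13+10-2=21
Step 2: prey: 42+16-26=32; pred: 21+17-4=34
Step 3: prey: 32+12-32=12; pred: 34+21-6=49
Step 4: prey: 12+4-17=0; pred: 49+11-9=51
First extinction: prey at step 4

Answer: 4 prey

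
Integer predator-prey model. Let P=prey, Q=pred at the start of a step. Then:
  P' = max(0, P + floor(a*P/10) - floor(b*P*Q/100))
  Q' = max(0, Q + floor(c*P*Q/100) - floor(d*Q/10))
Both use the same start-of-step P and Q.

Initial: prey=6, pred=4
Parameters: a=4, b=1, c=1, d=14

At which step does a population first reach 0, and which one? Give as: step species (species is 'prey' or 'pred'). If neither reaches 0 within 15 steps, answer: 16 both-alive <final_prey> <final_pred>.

Step 1: prey: 6+2-0=8; pred: 4+0-5=0
First extinction: pred at step 1

Answer: 1 pred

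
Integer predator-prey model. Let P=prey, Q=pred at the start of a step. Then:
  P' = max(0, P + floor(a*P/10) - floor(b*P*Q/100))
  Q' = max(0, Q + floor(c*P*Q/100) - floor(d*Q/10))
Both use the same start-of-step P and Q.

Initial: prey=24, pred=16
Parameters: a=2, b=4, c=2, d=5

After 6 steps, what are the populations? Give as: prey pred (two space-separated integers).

Answer: 8 1

Derivation:
Step 1: prey: 24+4-15=13; pred: 16+7-8=15
Step 2: prey: 13+2-7=8; pred: 15+3-7=11
Step 3: prey: 8+1-3=6; pred: 11+1-5=7
Step 4: prey: 6+1-1=6; pred: 7+0-3=4
Step 5: prey: 6+1-0=7; pred: 4+0-2=2
Step 6: prey: 7+1-0=8; pred: 2+0-1=1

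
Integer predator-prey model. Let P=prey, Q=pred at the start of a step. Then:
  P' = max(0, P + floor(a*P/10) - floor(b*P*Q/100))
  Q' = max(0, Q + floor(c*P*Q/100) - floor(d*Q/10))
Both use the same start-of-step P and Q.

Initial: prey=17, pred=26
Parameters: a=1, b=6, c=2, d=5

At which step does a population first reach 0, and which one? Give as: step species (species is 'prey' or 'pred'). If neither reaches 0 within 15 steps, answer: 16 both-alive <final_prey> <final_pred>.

Answer: 1 prey

Derivation:
Step 1: prey: 17+1-26=0; pred: 26+8-13=21
First extinction: prey at step 1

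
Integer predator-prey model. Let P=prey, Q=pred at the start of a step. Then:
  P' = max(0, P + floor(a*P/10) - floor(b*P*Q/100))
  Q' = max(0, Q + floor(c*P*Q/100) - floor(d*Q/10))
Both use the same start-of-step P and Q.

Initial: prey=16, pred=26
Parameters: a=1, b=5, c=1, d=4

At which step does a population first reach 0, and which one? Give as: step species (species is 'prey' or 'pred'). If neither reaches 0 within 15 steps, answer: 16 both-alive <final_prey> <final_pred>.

Step 1: prey: 16+1-20=0; pred: 26+4-10=20
First extinction: prey at step 1

Answer: 1 prey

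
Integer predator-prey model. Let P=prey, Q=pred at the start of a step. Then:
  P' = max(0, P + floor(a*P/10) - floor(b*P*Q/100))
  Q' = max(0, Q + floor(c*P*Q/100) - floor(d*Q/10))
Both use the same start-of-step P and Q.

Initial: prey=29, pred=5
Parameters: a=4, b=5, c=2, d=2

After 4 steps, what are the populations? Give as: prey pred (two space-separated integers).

Step 1: prey: 29+11-7=33; pred: 5+2-1=6
Step 2: prey: 33+13-9=37; pred: 6+3-1=8
Step 3: prey: 37+14-14=37; pred: 8+5-1=12
Step 4: prey: 37+14-22=29; pred: 12+8-2=18

Answer: 29 18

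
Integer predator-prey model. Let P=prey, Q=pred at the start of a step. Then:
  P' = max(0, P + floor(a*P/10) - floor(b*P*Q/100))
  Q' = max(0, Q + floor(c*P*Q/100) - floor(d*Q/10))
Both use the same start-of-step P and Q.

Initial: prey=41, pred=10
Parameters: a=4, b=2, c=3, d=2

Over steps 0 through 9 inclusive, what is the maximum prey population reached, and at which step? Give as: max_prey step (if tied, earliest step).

Answer: 49 1

Derivation:
Step 1: prey: 41+16-8=49; pred: 10+12-2=20
Step 2: prey: 49+19-19=49; pred: 20+29-4=45
Step 3: prey: 49+19-44=24; pred: 45+66-9=102
Step 4: prey: 24+9-48=0; pred: 102+73-20=155
Step 5: prey: 0+0-0=0; pred: 155+0-31=124
Step 6: prey: 0+0-0=0; pred: 124+0-24=100
Step 7: prey: 0+0-0=0; pred: 100+0-20=80
Step 8: prey: 0+0-0=0; pred: 80+0-16=64
Step 9: prey: 0+0-0=0; pred: 64+0-12=52
Max prey = 49 at step 1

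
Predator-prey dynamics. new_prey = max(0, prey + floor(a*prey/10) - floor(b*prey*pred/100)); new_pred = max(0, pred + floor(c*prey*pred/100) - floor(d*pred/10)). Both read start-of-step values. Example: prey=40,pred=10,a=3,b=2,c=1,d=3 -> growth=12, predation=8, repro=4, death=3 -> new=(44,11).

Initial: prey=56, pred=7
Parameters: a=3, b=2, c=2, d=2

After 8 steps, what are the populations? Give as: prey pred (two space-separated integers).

Answer: 0 52

Derivation:
Step 1: prey: 56+16-7=65; pred: 7+7-1=13
Step 2: prey: 65+19-16=68; pred: 13+16-2=27
Step 3: prey: 68+20-36=52; pred: 27+36-5=58
Step 4: prey: 52+15-60=7; pred: 58+60-11=107
Step 5: prey: 7+2-14=0; pred: 107+14-21=100
Step 6: prey: 0+0-0=0; pred: 100+0-20=80
Step 7: prey: 0+0-0=0; pred: 80+0-16=64
Step 8: prey: 0+0-0=0; pred: 64+0-12=52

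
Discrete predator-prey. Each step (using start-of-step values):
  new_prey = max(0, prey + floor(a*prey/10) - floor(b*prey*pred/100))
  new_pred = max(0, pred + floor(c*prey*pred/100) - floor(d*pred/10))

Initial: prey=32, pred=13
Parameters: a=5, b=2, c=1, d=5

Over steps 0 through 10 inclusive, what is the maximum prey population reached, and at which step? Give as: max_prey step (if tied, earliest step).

Answer: 137 6

Derivation:
Step 1: prey: 32+16-8=40; pred: 13+4-6=11
Step 2: prey: 40+20-8=52; pred: 11+4-5=10
Step 3: prey: 52+26-10=68; pred: 10+5-5=10
Step 4: prey: 68+34-13=89; pred: 10+6-5=11
Step 5: prey: 89+44-19=114; pred: 11+9-5=15
Step 6: prey: 114+57-34=137; pred: 15+17-7=25
Step 7: prey: 137+68-68=137; pred: 25+34-12=47
Step 8: prey: 137+68-128=77; pred: 47+64-23=88
Step 9: prey: 77+38-135=0; pred: 88+67-44=111
Step 10: prey: 0+0-0=0; pred: 111+0-55=56
Max prey = 137 at step 6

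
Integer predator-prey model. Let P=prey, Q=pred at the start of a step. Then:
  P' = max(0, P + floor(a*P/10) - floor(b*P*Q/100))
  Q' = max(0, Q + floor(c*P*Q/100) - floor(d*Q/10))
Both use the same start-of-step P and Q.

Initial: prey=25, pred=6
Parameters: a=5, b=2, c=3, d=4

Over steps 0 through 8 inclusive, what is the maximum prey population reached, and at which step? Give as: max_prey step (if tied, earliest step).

Step 1: prey: 25+12-3=34; pred: 6+4-2=8
Step 2: prey: 34+17-5=46; pred: 8+8-3=13
Step 3: prey: 46+23-11=58; pred: 13+17-5=25
Step 4: prey: 58+29-29=58; pred: 25+43-10=58
Step 5: prey: 58+29-67=20; pred: 58+100-23=135
Step 6: prey: 20+10-54=0; pred: 135+81-54=162
Step 7: prey: 0+0-0=0; pred: 162+0-64=98
Step 8: prey: 0+0-0=0; pred: 98+0-39=59
Max prey = 58 at step 3

Answer: 58 3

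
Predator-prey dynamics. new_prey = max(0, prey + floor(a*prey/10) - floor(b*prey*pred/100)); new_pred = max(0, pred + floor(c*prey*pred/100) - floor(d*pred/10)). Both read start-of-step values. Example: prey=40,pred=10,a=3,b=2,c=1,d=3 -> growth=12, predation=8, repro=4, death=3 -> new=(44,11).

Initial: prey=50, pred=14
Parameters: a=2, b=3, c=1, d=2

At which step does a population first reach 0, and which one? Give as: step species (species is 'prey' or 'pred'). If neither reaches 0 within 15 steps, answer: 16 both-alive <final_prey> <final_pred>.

Answer: 16 both-alive 2 4

Derivation:
Step 1: prey: 50+10-21=39; pred: 14+7-2=19
Step 2: prey: 39+7-22=24; pred: 19+7-3=23
Step 3: prey: 24+4-16=12; pred: 23+5-4=24
Step 4: prey: 12+2-8=6; pred: 24+2-4=22
Step 5: prey: 6+1-3=4; pred: 22+1-4=19
Step 6: prey: 4+0-2=2; pred: 19+0-3=16
Step 7: prey: 2+0-0=2; pred: 16+0-3=13
Step 8: prey: 2+0-0=2; pred: 13+0-2=11
Step 9: prey: 2+0-0=2; pred: 11+0-2=9
Step 10: prey: 2+0-0=2; pred: 9+0-1=8
Step 11: prey: 2+0-0=2; pred: 8+0-1=7
Step 12: prey: 2+0-0=2; pred: 7+0-1=6
Step 13: prey: 2+0-0=2; pred: 6+0-1=5
Step 14: prey: 2+0-0=2; pred: 5+0-1=4
Step 15: prey: 2+0-0=2; pred: 4+0-0=4
No extinction within 15 steps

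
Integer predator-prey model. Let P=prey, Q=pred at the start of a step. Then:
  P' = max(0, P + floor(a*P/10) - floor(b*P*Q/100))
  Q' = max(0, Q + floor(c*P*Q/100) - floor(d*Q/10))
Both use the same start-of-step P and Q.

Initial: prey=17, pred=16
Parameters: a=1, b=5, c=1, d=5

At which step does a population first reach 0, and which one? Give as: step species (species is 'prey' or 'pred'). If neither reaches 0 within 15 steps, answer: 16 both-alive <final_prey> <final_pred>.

Step 1: prey: 17+1-13=5; pred: 16+2-8=10
Step 2: prey: 5+0-2=3; pred: 10+0-5=5
Step 3: prey: 3+0-0=3; pred: 5+0-2=3
Step 4: prey: 3+0-0=3; pred: 3+0-1=2
Step 5: prey: 3+0-0=3; pred: 2+0-1=1
Step 6: prey: 3+0-0=3; pred: 1+0-0=1
Steps 7-15: state stable at prey=3, pred=1 (no change)
No extinction within 15 steps

Answer: 16 both-alive 3 1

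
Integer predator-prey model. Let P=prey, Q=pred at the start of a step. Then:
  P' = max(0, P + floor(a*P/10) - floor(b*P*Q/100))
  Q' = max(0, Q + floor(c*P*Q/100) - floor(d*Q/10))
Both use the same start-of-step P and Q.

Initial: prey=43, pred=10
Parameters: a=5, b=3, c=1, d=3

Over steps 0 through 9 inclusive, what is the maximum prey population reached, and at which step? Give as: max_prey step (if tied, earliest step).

Step 1: prey: 43+21-12=52; pred: 10+4-3=11
Step 2: prey: 52+26-17=61; pred: 11+5-3=13
Step 3: prey: 61+30-23=68; pred: 13+7-3=17
Step 4: prey: 68+34-34=68; pred: 17+11-5=23
Step 5: prey: 68+34-46=56; pred: 23+15-6=32
Step 6: prey: 56+28-53=31; pred: 32+17-9=40
Step 7: prey: 31+15-37=9; pred: 40+12-12=40
Step 8: prey: 9+4-10=3; pred: 40+3-12=31
Step 9: prey: 3+1-2=2; pred: 31+0-9=22
Max prey = 68 at step 3

Answer: 68 3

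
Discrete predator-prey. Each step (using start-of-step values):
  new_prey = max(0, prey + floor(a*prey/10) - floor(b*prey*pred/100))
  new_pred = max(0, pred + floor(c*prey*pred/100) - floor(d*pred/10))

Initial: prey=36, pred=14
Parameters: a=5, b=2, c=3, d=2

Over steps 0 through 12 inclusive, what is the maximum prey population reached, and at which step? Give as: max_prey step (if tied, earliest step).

Answer: 44 1

Derivation:
Step 1: prey: 36+18-10=44; pred: 14+15-2=27
Step 2: prey: 44+22-23=43; pred: 27+35-5=57
Step 3: prey: 43+21-49=15; pred: 57+73-11=119
Step 4: prey: 15+7-35=0; pred: 119+53-23=149
Step 5: prey: 0+0-0=0; pred: 149+0-29=120
Step 6: prey: 0+0-0=0; pred: 120+0-24=96
Step 7: prey: 0+0-0=0; pred: 96+0-19=77
Step 8: prey: 0+0-0=0; pred: 77+0-15=62
Step 9: prey: 0+0-0=0; pred: 62+0-12=50
Step 10: prey: 0+0-0=0; pred: 50+0-10=40
Step 11: prey: 0+0-0=0; pred: 40+0-8=32
Step 12: prey: 0+0-0=0; pred: 32+0-6=26
Max prey = 44 at step 1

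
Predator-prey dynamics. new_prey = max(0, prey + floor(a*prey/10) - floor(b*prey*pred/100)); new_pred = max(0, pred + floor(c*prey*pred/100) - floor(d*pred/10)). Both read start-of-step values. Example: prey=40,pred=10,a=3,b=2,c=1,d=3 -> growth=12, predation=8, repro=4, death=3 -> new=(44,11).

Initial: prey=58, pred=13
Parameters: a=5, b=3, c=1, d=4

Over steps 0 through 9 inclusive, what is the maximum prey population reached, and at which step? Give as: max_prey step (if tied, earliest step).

Answer: 68 2

Derivation:
Step 1: prey: 58+29-22=65; pred: 13+7-5=15
Step 2: prey: 65+32-29=68; pred: 15+9-6=18
Step 3: prey: 68+34-36=66; pred: 18+12-7=23
Step 4: prey: 66+33-45=54; pred: 23+15-9=29
Step 5: prey: 54+27-46=35; pred: 29+15-11=33
Step 6: prey: 35+17-34=18; pred: 33+11-13=31
Step 7: prey: 18+9-16=11; pred: 31+5-12=24
Step 8: prey: 11+5-7=9; pred: 24+2-9=17
Step 9: prey: 9+4-4=9; pred: 17+1-6=12
Max prey = 68 at step 2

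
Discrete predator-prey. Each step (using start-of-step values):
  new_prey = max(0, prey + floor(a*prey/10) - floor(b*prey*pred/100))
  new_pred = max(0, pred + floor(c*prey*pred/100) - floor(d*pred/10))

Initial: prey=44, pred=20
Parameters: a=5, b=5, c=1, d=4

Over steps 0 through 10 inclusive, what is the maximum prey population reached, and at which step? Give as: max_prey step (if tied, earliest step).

Step 1: prey: 44+22-44=22; pred: 20+8-8=20
Step 2: prey: 22+11-22=11; pred: 20+4-8=16
Step 3: prey: 11+5-8=8; pred: 16+1-6=11
Step 4: prey: 8+4-4=8; pred: 11+0-4=7
Step 5: prey: 8+4-2=10; pred: 7+0-2=5
Step 6: prey: 10+5-2=13; pred: 5+0-2=3
Step 7: prey: 13+6-1=18; pred: 3+0-1=2
Step 8: prey: 18+9-1=26; pred: 2+0-0=2
Step 9: prey: 26+13-2=37; pred: 2+0-0=2
Step 10: prey: 37+18-3=52; pred: 2+0-0=2
Max prey = 52 at step 10

Answer: 52 10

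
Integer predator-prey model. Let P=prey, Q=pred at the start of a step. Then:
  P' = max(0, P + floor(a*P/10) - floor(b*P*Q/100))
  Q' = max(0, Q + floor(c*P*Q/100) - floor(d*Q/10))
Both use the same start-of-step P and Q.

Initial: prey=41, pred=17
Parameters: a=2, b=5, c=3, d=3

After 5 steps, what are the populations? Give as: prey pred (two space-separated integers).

Step 1: prey: 41+8-34=15; pred: 17+20-5=32
Step 2: prey: 15+3-24=0; pred: 32+14-9=37
Step 3: prey: 0+0-0=0; pred: 37+0-11=26
Step 4: prey: 0+0-0=0; pred: 26+0-7=19
Step 5: prey: 0+0-0=0; pred: 19+0-5=14

Answer: 0 14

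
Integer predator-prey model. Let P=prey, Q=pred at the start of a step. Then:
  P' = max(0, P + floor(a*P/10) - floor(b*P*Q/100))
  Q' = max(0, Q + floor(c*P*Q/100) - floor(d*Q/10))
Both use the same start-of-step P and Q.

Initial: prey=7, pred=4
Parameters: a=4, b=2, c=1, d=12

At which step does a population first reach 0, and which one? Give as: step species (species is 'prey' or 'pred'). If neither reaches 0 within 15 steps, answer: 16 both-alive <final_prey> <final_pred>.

Step 1: prey: 7+2-0=9; pred: 4+0-4=0
First extinction: pred at step 1

Answer: 1 pred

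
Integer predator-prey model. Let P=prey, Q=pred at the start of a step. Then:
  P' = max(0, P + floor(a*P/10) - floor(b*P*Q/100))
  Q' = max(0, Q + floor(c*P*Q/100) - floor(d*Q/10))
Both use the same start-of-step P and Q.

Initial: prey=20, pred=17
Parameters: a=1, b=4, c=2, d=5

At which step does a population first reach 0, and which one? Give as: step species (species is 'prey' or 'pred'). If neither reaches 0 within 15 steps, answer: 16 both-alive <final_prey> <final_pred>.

Answer: 16 both-alive 3 1

Derivation:
Step 1: prey: 20+2-13=9; pred: 17+6-8=15
Step 2: prey: 9+0-5=4; pred: 15+2-7=10
Step 3: prey: 4+0-1=3; pred: 10+0-5=5
Step 4: prey: 3+0-0=3; pred: 5+0-2=3
Step 5: prey: 3+0-0=3; pred: 3+0-1=2
Step 6: prey: 3+0-0=3; pred: 2+0-1=1
Step 7: prey: 3+0-0=3; pred: 1+0-0=1
Steps 8-15: state stable at prey=3, pred=1 (no change)
No extinction within 15 steps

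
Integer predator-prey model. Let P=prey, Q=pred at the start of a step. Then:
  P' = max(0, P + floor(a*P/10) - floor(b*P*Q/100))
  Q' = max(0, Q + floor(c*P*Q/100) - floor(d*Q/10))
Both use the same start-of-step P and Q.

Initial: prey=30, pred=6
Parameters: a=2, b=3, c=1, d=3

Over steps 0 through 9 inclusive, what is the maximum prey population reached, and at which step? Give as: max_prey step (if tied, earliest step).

Answer: 34 4

Derivation:
Step 1: prey: 30+6-5=31; pred: 6+1-1=6
Step 2: prey: 31+6-5=32; pred: 6+1-1=6
Step 3: prey: 32+6-5=33; pred: 6+1-1=6
Step 4: prey: 33+6-5=34; pred: 6+1-1=6
Step 5: prey: 34+6-6=34; pred: 6+2-1=7
Step 6: prey: 34+6-7=33; pred: 7+2-2=7
Step 7: prey: 33+6-6=33; pred: 7+2-2=7
Step 8: prey: 33+6-6=33; pred: 7+2-2=7
Step 9: prey: 33+6-6=33; pred: 7+2-2=7
Max prey = 34 at step 4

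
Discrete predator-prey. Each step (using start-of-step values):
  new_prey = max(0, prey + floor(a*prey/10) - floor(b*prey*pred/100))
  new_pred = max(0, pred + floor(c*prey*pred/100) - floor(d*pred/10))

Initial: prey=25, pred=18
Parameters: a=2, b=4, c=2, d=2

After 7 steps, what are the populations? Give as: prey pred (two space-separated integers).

Answer: 0 10

Derivation:
Step 1: prey: 25+5-18=12; pred: 18+9-3=24
Step 2: prey: 12+2-11=3; pred: 24+5-4=25
Step 3: prey: 3+0-3=0; pred: 25+1-5=21
Step 4: prey: 0+0-0=0; pred: 21+0-4=17
Step 5: prey: 0+0-0=0; pred: 17+0-3=14
Step 6: prey: 0+0-0=0; pred: 14+0-2=12
Step 7: prey: 0+0-0=0; pred: 12+0-2=10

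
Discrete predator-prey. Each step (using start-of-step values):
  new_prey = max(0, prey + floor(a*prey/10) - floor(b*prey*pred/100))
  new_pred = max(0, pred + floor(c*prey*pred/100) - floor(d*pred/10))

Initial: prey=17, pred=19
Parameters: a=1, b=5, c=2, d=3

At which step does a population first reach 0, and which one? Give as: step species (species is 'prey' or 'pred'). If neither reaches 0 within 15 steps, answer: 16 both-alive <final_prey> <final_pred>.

Answer: 2 prey

Derivation:
Step 1: prey: 17+1-16=2; pred: 19+6-5=20
Step 2: prey: 2+0-2=0; pred: 20+0-6=14
First extinction: prey at step 2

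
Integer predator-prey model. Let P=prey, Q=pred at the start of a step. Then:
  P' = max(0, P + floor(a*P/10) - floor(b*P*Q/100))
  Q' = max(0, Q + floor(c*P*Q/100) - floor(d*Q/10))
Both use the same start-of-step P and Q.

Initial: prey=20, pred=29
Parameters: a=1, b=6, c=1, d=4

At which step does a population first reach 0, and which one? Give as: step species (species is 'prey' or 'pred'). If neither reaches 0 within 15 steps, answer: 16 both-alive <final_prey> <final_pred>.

Answer: 1 prey

Derivation:
Step 1: prey: 20+2-34=0; pred: 29+5-11=23
First extinction: prey at step 1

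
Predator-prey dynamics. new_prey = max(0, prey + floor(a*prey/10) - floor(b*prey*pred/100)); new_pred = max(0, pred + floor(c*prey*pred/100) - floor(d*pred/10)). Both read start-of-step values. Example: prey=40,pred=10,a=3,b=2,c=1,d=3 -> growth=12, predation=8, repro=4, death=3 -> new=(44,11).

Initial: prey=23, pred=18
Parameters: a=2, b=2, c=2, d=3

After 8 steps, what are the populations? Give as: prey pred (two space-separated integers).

Answer: 6 10

Derivation:
Step 1: prey: 23+4-8=19; pred: 18+8-5=21
Step 2: prey: 19+3-7=15; pred: 21+7-6=22
Step 3: prey: 15+3-6=12; pred: 22+6-6=22
Step 4: prey: 12+2-5=9; pred: 22+5-6=21
Step 5: prey: 9+1-3=7; pred: 21+3-6=18
Step 6: prey: 7+1-2=6; pred: 18+2-5=15
Step 7: prey: 6+1-1=6; pred: 15+1-4=12
Step 8: prey: 6+1-1=6; pred: 12+1-3=10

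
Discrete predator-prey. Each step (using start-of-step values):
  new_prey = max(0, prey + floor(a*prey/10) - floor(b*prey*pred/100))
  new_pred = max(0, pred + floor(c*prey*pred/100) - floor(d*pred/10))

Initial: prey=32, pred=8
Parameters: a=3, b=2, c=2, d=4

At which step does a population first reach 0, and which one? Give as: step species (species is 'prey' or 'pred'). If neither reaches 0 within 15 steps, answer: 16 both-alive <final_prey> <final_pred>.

Answer: 16 both-alive 2 2

Derivation:
Step 1: prey: 32+9-5=36; pred: 8+5-3=10
Step 2: prey: 36+10-7=39; pred: 10+7-4=13
Step 3: prey: 39+11-10=40; pred: 13+10-5=18
Step 4: prey: 40+12-14=38; pred: 18+14-7=25
Step 5: prey: 38+11-19=30; pred: 25+19-10=34
Step 6: prey: 30+9-20=19; pred: 34+20-13=41
Step 7: prey: 19+5-15=9; pred: 41+15-16=40
Step 8: prey: 9+2-7=4; pred: 40+7-16=31
Step 9: prey: 4+1-2=3; pred: 31+2-12=21
Step 10: prey: 3+0-1=2; pred: 21+1-8=14
Step 11: prey: 2+0-0=2; pred: 14+0-5=9
Step 12: prey: 2+0-0=2; pred: 9+0-3=6
Step 13: prey: 2+0-0=2; pred: 6+0-2=4
Step 14: prey: 2+0-0=2; pred: 4+0-1=3
Step 15: prey: 2+0-0=2; pred: 3+0-1=2
No extinction within 15 steps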